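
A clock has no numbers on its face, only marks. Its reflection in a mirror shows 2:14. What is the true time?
Reflection across the vertical (12-6) axis maps a hand at angle A degrees to (360 - A) degrees, which sends a reading of T minutes past 12:00 to (720 - T) minutes past 12:00.
Mirror reads 2:14 = 134 minutes past 12:00.
Actual time: (720 - 134) mod 720 = 586 minutes = 9:46.

Final answer: 9:46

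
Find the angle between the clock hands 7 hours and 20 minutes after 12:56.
First find the time 7 hours and 20 minutes after 12:56.
Total minutes: 12 x 60 + 56 + 7 x 60 + 20 = 1216.
1216 mod 720 = 496 minutes = 8:16.
Now compute the angle at 8:16:
Hour hand: 8 x 30 + 16 x 0.5 = 248 degrees
Minute hand: 16 x 6 = 96 degrees
Difference: |248 - 96| = 152 degrees
The angle is 152 degrees

Final answer: 152 degrees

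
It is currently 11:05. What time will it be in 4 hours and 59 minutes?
Starting time: 11:05
Adding 59 minutes to 5 minutes: 5 + 59 = 64 minutes = 1 hour and 4 minutes
Adding 4 hours: 11 + 4 + 1 (carry) = 16 - 12 = 4
Final time: 4:04

Final answer: 4:04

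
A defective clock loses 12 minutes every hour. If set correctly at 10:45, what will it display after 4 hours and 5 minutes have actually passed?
For every 60 true minutes, the faulty clock advances 60 - 12 = 48 minutes.
True elapsed: 4 hours and 5 minutes = 245 minutes.
Faulty clock advances: 245 x 48/60 = 196 minutes (drift: 49 minutes behind).
Shown time: 10:45 + 196 minutes = 2:01.

Final answer: 2:01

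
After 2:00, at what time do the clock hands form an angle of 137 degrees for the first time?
At t minutes past 2:00, the hour hand is at 30 x 2 + 0.5t degrees and the minute hand is at 6t degrees.
The smaller angle between them is 137 degrees when |30H - 5.5t| = 137 or |30H - 5.5t| = 223.
With H = 2, solve 30 x 2 - 5.5t = +/- target for each target:
  t = (30 x 2 - 137) / 5.5 = -14 (outside (0, 60))
  t = (30 x 2 + 137) / 5.5 = 35.82
  t = (30 x 2 - 223) / 5.5 = -29.64 (outside (0, 60))
  t = (30 x 2 + 223) / 5.5 = 51.45
Valid solutions in (0, 60): {35.82, 51.45} minutes.
The first occurrence is t = 35.82 minutes.
The hands form a 137-degree angle at 35.82 minutes past 2:00.

Final answer: 35.82 minutes past 2:00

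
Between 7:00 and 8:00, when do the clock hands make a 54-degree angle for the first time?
At t minutes past 7:00, the hour hand is at 30 x 7 + 0.5t degrees and the minute hand is at 6t degrees.
The smaller angle between them is 54 degrees when |30H - 5.5t| = 54 or |30H - 5.5t| = 306.
With H = 7, solve 30 x 7 - 5.5t = +/- target for each target:
  t = (30 x 7 - 54) / 5.5 = 28.36
  t = (30 x 7 + 54) / 5.5 = 48
  t = (30 x 7 - 306) / 5.5 = -17.45 (outside (0, 60))
  t = (30 x 7 + 306) / 5.5 = 93.82 (outside (0, 60))
Valid solutions in (0, 60): {28.36, 48} minutes.
The first occurrence is t = 28.36 minutes.
The hands form a 54-degree angle at 28.36 minutes past 7:00.

Final answer: 28.36 minutes past 7:00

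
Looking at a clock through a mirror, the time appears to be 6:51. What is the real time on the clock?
Reflection across the vertical (12-6) axis maps a hand at angle A degrees to (360 - A) degrees, which sends a reading of T minutes past 12:00 to (720 - T) minutes past 12:00.
Mirror reads 6:51 = 411 minutes past 12:00.
Actual time: (720 - 411) mod 720 = 309 minutes = 5:09.

Final answer: 5:09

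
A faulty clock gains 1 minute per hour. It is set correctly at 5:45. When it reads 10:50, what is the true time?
For every 60 true minutes, the faulty clock advances 61 minutes, so 1 faulty-clock minute corresponds to 60/61 true minutes.
From 5:45 to 10:50 on the faulty dial is 305 minutes.
True elapsed: 305 x 60/61 = 300 minutes = 5 hours.
True time: 5:45 + 5 hours = 10:45.

Final answer: 10:45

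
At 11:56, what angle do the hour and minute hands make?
Hour hand position: 11 x 30 + 56 x 0.5 = 358 degrees
Minute hand position: 56 x 6 = 336 degrees
Difference: |358 - 336| = 22 degrees
The angle between the hands is 22 degrees

Final answer: 22 degrees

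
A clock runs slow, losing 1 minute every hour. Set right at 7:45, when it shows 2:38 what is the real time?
For every 60 true minutes, the faulty clock advances 59 minutes, so 1 faulty-clock minute corresponds to 60/59 true minutes.
From 7:45 to 2:38 on the faulty dial is 413 minutes.
True elapsed: 413 x 60/59 = 420 minutes = 7 hours.
True time: 7:45 + 7 hours = 2:45.

Final answer: 2:45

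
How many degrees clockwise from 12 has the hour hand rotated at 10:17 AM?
The hour hand moves 30 degrees per hour and 0.5 degrees per minute.
At 10:17: (10) x 30 + 17 x 0.5 = 300 + 8.5 = 308.5 degrees

Final answer: 308.5 degrees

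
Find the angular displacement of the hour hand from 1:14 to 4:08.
The hour hand moves 0.5 degrees per minute.
Time elapsed: 4:08 - 1:14 = 174 minutes
Angular displacement: 174 x 0.5 = 87 degrees

Final answer: 87 degrees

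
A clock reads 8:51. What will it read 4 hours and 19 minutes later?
Starting time: 8:51
Adding 19 minutes to 51 minutes: 51 + 19 = 70 minutes = 1 hour and 10 minutes
Adding 4 hours: 8 + 4 + 1 (carry) = 13 - 12 = 1
Final time: 1:10

Final answer: 1:10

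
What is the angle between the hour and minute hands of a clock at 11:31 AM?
Hour hand position: 11 x 30 + 31 x 0.5 = 345.5 degrees
Minute hand position: 31 x 6 = 186 degrees
Difference: |345.5 - 186| = 159.5 degrees
The angle between the hands is 159.5 degrees

Final answer: 159.5 degrees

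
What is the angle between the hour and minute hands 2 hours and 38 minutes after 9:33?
First find the time 2 hours and 38 minutes after 9:33.
Total minutes: 9 x 60 + 33 + 2 x 60 + 38 = 731.
731 mod 720 = 11 minutes = 12:11.
Now compute the angle at 12:11:
Hour hand: 0 x 30 + 11 x 0.5 = 5.5 degrees
Minute hand: 11 x 6 = 66 degrees
Difference: |5.5 - 66| = 60.5 degrees
The angle is 60.5 degrees

Final answer: 60.5 degrees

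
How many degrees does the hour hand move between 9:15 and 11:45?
The hour hand moves 0.5 degrees per minute.
Time elapsed: 11:45 - 9:15 = 150 minutes
Angular displacement: 150 x 0.5 = 75 degrees

Final answer: 75 degrees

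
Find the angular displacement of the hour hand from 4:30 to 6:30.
The hour hand moves 0.5 degrees per minute.
Time elapsed: 6:30 - 4:30 = 120 minutes
Angular displacement: 120 x 0.5 = 60 degrees

Final answer: 60 degrees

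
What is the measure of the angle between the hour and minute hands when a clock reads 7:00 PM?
Hour hand position: 7 x 30 + 0 x 0.5 = 210 degrees
Minute hand position: 0 x 6 = 0 degrees
Difference: |210 - 0| = 210 degrees
Since 210 > 180, the smaller angle is 360 - 210 = 150 degrees

Final answer: 150 degrees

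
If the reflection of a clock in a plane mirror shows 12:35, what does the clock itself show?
Reflection across the vertical (12-6) axis maps a hand at angle A degrees to (360 - A) degrees, which sends a reading of T minutes past 12:00 to (720 - T) minutes past 12:00.
Mirror reads 12:35 = 35 minutes past 12:00.
Actual time: (720 - 35) mod 720 = 685 minutes = 11:25.

Final answer: 11:25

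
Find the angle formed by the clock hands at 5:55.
Hour hand position: 5 x 30 + 55 x 0.5 = 177.5 degrees
Minute hand position: 55 x 6 = 330 degrees
Difference: |177.5 - 330| = 152.5 degrees
The angle between the hands is 152.5 degrees

Final answer: 152.5 degrees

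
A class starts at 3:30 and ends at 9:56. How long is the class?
From 3:30 to 9:56:
(9 x 60 + 56) - (3 x 60 + 30) = 596 - 210 = 386 minutes
= 6 hours and 26 minutes

Final answer: 6 hours and 26 minutes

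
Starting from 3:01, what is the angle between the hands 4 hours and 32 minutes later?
First find the time 4 hours and 32 minutes after 3:01.
Total minutes: 3 x 60 + 1 + 4 x 60 + 32 = 453.
453 mod 720 = 453 minutes = 7:33.
Now compute the angle at 7:33:
Hour hand: 7 x 30 + 33 x 0.5 = 226.5 degrees
Minute hand: 33 x 6 = 198 degrees
Difference: |226.5 - 198| = 28.5 degrees
The angle is 28.5 degrees

Final answer: 28.5 degrees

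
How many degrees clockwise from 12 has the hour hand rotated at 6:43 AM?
The hour hand moves 30 degrees per hour and 0.5 degrees per minute.
At 6:43: (6) x 30 + 43 x 0.5 = 180 + 21.5 = 201.5 degrees

Final answer: 201.5 degrees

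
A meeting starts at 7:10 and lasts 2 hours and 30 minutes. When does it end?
Starting time: 7:10
Adding 30 minutes to 10 minutes: 10 + 30 = 40 minutes
Adding 2 hours: 7 + 2 = 9
Final time: 9:40

Final answer: 9:40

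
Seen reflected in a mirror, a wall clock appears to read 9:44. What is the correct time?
Reflection across the vertical (12-6) axis maps a hand at angle A degrees to (360 - A) degrees, which sends a reading of T minutes past 12:00 to (720 - T) minutes past 12:00.
Mirror reads 9:44 = 584 minutes past 12:00.
Actual time: (720 - 584) mod 720 = 136 minutes = 2:16.

Final answer: 2:16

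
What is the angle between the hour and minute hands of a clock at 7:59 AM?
Hour hand position: 7 x 30 + 59 x 0.5 = 239.5 degrees
Minute hand position: 59 x 6 = 354 degrees
Difference: |239.5 - 354| = 114.5 degrees
The angle between the hands is 114.5 degrees

Final answer: 114.5 degrees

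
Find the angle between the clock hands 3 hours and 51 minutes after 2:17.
First find the time 3 hours and 51 minutes after 2:17.
Total minutes: 2 x 60 + 17 + 3 x 60 + 51 = 368.
368 mod 720 = 368 minutes = 6:08.
Now compute the angle at 6:08:
Hour hand: 6 x 30 + 8 x 0.5 = 184 degrees
Minute hand: 8 x 6 = 48 degrees
Difference: |184 - 48| = 136 degrees
The angle is 136 degrees

Final answer: 136 degrees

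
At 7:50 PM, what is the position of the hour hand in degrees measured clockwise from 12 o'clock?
The hour hand moves 30 degrees per hour and 0.5 degrees per minute.
At 7:50: (7) x 30 + 50 x 0.5 = 210 + 25 = 235 degrees

Final answer: 235 degrees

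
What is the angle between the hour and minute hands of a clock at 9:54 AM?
Hour hand position: 9 x 30 + 54 x 0.5 = 297 degrees
Minute hand position: 54 x 6 = 324 degrees
Difference: |297 - 324| = 27 degrees
The angle between the hands is 27 degrees

Final answer: 27 degrees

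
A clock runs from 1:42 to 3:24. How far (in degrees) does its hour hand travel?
The hour hand moves 0.5 degrees per minute.
Time elapsed: 3:24 - 1:42 = 102 minutes
Angular displacement: 102 x 0.5 = 51 degrees

Final answer: 51 degrees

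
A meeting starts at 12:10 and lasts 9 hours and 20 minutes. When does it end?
Starting time: 12:10
Adding 20 minutes to 10 minutes: 10 + 20 = 30 minutes
Adding 9 hours: 12 + 9 = 21 - 12 = 9
Final time: 9:30

Final answer: 9:30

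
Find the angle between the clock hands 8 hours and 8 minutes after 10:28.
First find the time 8 hours and 8 minutes after 10:28.
Total minutes: 10 x 60 + 28 + 8 x 60 + 8 = 1116.
1116 mod 720 = 396 minutes = 6:36.
Now compute the angle at 6:36:
Hour hand: 6 x 30 + 36 x 0.5 = 198 degrees
Minute hand: 36 x 6 = 216 degrees
Difference: |198 - 216| = 18 degrees
The angle is 18 degrees

Final answer: 18 degrees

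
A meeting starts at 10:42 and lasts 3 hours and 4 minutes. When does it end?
Starting time: 10:42
Adding 4 minutes to 42 minutes: 42 + 4 = 46 minutes
Adding 3 hours: 10 + 3 = 13 - 12 = 1
Final time: 1:46

Final answer: 1:46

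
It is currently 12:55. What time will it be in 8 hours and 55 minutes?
Starting time: 12:55
Adding 55 minutes to 55 minutes: 55 + 55 = 110 minutes = 1 hour and 50 minutes
Adding 8 hours: 12 + 8 + 1 (carry) = 21 - 12 = 9
Final time: 9:50

Final answer: 9:50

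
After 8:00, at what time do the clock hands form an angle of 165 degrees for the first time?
At t minutes past 8:00, the hour hand is at 30 x 8 + 0.5t degrees and the minute hand is at 6t degrees.
The smaller angle between them is 165 degrees when |30H - 5.5t| = 165 or |30H - 5.5t| = 195.
With H = 8, solve 30 x 8 - 5.5t = +/- target for each target:
  t = (30 x 8 - 165) / 5.5 = 13.64
  t = (30 x 8 + 165) / 5.5 = 73.64 (outside (0, 60))
  t = (30 x 8 - 195) / 5.5 = 8.18
  t = (30 x 8 + 195) / 5.5 = 79.09 (outside (0, 60))
Valid solutions in (0, 60): {8.18, 13.64} minutes.
The first occurrence is t = 8.18 minutes.
The hands form a 165-degree angle at 8.18 minutes past 8:00.

Final answer: 8.18 minutes past 8:00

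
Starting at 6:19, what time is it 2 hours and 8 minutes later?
Starting time: 6:19
Adding 8 minutes to 19 minutes: 19 + 8 = 27 minutes
Adding 2 hours: 6 + 2 = 8
Final time: 8:27

Final answer: 8:27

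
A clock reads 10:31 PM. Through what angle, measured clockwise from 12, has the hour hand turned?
The hour hand moves 30 degrees per hour and 0.5 degrees per minute.
At 10:31: (10) x 30 + 31 x 0.5 = 300 + 15.5 = 315.5 degrees

Final answer: 315.5 degrees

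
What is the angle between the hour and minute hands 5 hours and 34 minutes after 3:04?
First find the time 5 hours and 34 minutes after 3:04.
Total minutes: 3 x 60 + 4 + 5 x 60 + 34 = 518.
518 mod 720 = 518 minutes = 8:38.
Now compute the angle at 8:38:
Hour hand: 8 x 30 + 38 x 0.5 = 259 degrees
Minute hand: 38 x 6 = 228 degrees
Difference: |259 - 228| = 31 degrees
The angle is 31 degrees

Final answer: 31 degrees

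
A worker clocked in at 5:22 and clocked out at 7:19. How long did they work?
From 5:22 to 7:19:
(7 x 60 + 19) - (5 x 60 + 22) = 439 - 322 = 117 minutes
= 1 hour and 57 minutes

Final answer: 1 hour and 57 minutes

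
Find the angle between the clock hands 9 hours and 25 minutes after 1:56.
First find the time 9 hours and 25 minutes after 1:56.
Total minutes: 1 x 60 + 56 + 9 x 60 + 25 = 681.
681 mod 720 = 681 minutes = 11:21.
Now compute the angle at 11:21:
Hour hand: 11 x 30 + 21 x 0.5 = 340.5 degrees
Minute hand: 21 x 6 = 126 degrees
Difference: |340.5 - 126| = 214.5 degrees
Smaller angle: 360 - 214.5 = 145.5 degrees

Final answer: 145.5 degrees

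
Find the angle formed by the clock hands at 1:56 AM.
Hour hand position: 1 x 30 + 56 x 0.5 = 58 degrees
Minute hand position: 56 x 6 = 336 degrees
Difference: |58 - 336| = 278 degrees
Since 278 > 180, the smaller angle is 360 - 278 = 82 degrees

Final answer: 82 degrees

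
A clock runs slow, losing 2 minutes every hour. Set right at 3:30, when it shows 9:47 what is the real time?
For every 60 true minutes, the faulty clock advances 58 minutes, so 1 faulty-clock minute corresponds to 60/58 true minutes.
From 3:30 to 9:47 on the faulty dial is 377 minutes.
True elapsed: 377 x 60/58 = 390 minutes = 6 hours and 30 minutes.
True time: 3:30 + 6 hours and 30 minutes = 10:00.

Final answer: 10:00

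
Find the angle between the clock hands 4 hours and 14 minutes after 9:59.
First find the time 4 hours and 14 minutes after 9:59.
Total minutes: 9 x 60 + 59 + 4 x 60 + 14 = 853.
853 mod 720 = 133 minutes = 2:13.
Now compute the angle at 2:13:
Hour hand: 2 x 30 + 13 x 0.5 = 66.5 degrees
Minute hand: 13 x 6 = 78 degrees
Difference: |66.5 - 78| = 11.5 degrees
The angle is 11.5 degrees

Final answer: 11.5 degrees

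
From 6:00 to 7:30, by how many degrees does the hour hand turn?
The hour hand moves 0.5 degrees per minute.
Time elapsed: 7:30 - 6:00 = 90 minutes
Angular displacement: 90 x 0.5 = 45 degrees

Final answer: 45 degrees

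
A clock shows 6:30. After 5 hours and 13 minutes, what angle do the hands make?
First find the time 5 hours and 13 minutes after 6:30.
Total minutes: 6 x 60 + 30 + 5 x 60 + 13 = 703.
703 mod 720 = 703 minutes = 11:43.
Now compute the angle at 11:43:
Hour hand: 11 x 30 + 43 x 0.5 = 351.5 degrees
Minute hand: 43 x 6 = 258 degrees
Difference: |351.5 - 258| = 93.5 degrees
The angle is 93.5 degrees

Final answer: 93.5 degrees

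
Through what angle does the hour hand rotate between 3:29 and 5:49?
The hour hand moves 0.5 degrees per minute.
Time elapsed: 5:49 - 3:29 = 140 minutes
Angular displacement: 140 x 0.5 = 70 degrees

Final answer: 70 degrees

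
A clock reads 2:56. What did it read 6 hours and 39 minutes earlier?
Starting time: 2:56 = 176 total minutes past 12:00
Subtracting: 6 hours and 39 minutes = 399 minutes
176 - 399 = -223 (negative, add 12 hours = 720) = 497 minutes
= 8 hours and 17 minutes past 12:00 = 8:17

Final answer: 8:17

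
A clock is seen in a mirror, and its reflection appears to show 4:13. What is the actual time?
Reflection across the vertical (12-6) axis maps a hand at angle A degrees to (360 - A) degrees, which sends a reading of T minutes past 12:00 to (720 - T) minutes past 12:00.
Mirror reads 4:13 = 253 minutes past 12:00.
Actual time: (720 - 253) mod 720 = 467 minutes = 7:47.

Final answer: 7:47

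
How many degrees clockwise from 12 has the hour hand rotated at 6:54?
The hour hand moves 30 degrees per hour and 0.5 degrees per minute.
At 6:54: (6) x 30 + 54 x 0.5 = 180 + 27 = 207 degrees

Final answer: 207 degrees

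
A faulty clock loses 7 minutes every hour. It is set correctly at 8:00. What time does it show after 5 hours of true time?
For every 60 true minutes, the faulty clock advances 60 - 7 = 53 minutes.
True elapsed: 5 hours = 300 minutes.
Faulty clock advances: 300 x 53/60 = 265 minutes (drift: 35 minutes behind).
Shown time: 8:00 + 265 minutes = 12:25.

Final answer: 12:25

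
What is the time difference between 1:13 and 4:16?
From 1:13 to 4:16:
(4 x 60 + 16) - (1 x 60 + 13) = 256 - 73 = 183 minutes
= 3 hours and 3 minutes

Final answer: 3 hours and 3 minutes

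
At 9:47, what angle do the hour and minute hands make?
Hour hand position: 9 x 30 + 47 x 0.5 = 293.5 degrees
Minute hand position: 47 x 6 = 282 degrees
Difference: |293.5 - 282| = 11.5 degrees
The angle between the hands is 11.5 degrees

Final answer: 11.5 degrees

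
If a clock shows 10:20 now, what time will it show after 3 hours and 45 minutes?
Starting time: 10:20
Adding 45 minutes to 20 minutes: 20 + 45 = 65 minutes = 1 hour and 5 minutes
Adding 3 hours: 10 + 3 + 1 (carry) = 14 - 12 = 2
Final time: 2:05

Final answer: 2:05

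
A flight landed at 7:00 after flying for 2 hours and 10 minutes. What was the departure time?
Starting time: 7:00 = 420 total minutes past 12:00
Subtracting: 2 hours and 10 minutes = 130 minutes
420 - 130 = 290 minutes
= 4 hours and 50 minutes past 12:00 = 4:50

Final answer: 4:50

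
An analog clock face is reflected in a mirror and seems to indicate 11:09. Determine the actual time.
Reflection across the vertical (12-6) axis maps a hand at angle A degrees to (360 - A) degrees, which sends a reading of T minutes past 12:00 to (720 - T) minutes past 12:00.
Mirror reads 11:09 = 669 minutes past 12:00.
Actual time: (720 - 669) mod 720 = 51 minutes = 12:51.

Final answer: 12:51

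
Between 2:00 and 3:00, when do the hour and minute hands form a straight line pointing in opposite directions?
For hands to be 180 degrees apart: |30H - 5.5t| = 180
With H = 2: t = (30 x 2 + 180)/5.5 = 43.64 or t = (30 x 2 - 180)/5.5 = -21.82
First valid solution (0 < t < 60): t = 43.64 minutes
The hands are opposite at 43.64 minutes past 2:00.

Final answer: 43.64 minutes past 2:00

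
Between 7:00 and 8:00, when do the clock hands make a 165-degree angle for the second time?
At t minutes past 7:00, the hour hand is at 30 x 7 + 0.5t degrees and the minute hand is at 6t degrees.
The smaller angle between them is 165 degrees when |30H - 5.5t| = 165 or |30H - 5.5t| = 195.
With H = 7, solve 30 x 7 - 5.5t = +/- target for each target:
  t = (30 x 7 - 165) / 5.5 = 8.18
  t = (30 x 7 + 165) / 5.5 = 68.18 (outside (0, 60))
  t = (30 x 7 - 195) / 5.5 = 2.73
  t = (30 x 7 + 195) / 5.5 = 73.64 (outside (0, 60))
Valid solutions in (0, 60): {2.73, 8.18} minutes.
The second occurrence is t = 8.18 minutes.
The hands form a 165-degree angle at 8.18 minutes past 7:00.

Final answer: 8.18 minutes past 7:00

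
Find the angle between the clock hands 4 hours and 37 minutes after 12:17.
First find the time 4 hours and 37 minutes after 12:17.
Total minutes: 12 x 60 + 17 + 4 x 60 + 37 = 1014.
1014 mod 720 = 294 minutes = 4:54.
Now compute the angle at 4:54:
Hour hand: 4 x 30 + 54 x 0.5 = 147 degrees
Minute hand: 54 x 6 = 324 degrees
Difference: |147 - 324| = 177 degrees
The angle is 177 degrees

Final answer: 177 degrees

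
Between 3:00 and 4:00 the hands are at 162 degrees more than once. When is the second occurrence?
At t minutes past 3:00, the hour hand is at 30 x 3 + 0.5t degrees and the minute hand is at 6t degrees.
The smaller angle between them is 162 degrees when |30H - 5.5t| = 162 or |30H - 5.5t| = 198.
With H = 3, solve 30 x 3 - 5.5t = +/- target for each target:
  t = (30 x 3 - 162) / 5.5 = -13.09 (outside (0, 60))
  t = (30 x 3 + 162) / 5.5 = 45.82
  t = (30 x 3 - 198) / 5.5 = -19.64 (outside (0, 60))
  t = (30 x 3 + 198) / 5.5 = 52.36
Valid solutions in (0, 60): {45.82, 52.36} minutes.
The second occurrence is t = 52.36 minutes.
The hands form a 162-degree angle at 52.36 minutes past 3:00.

Final answer: 52.36 minutes past 3:00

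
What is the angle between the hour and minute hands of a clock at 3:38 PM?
Hour hand position: 3 x 30 + 38 x 0.5 = 109 degrees
Minute hand position: 38 x 6 = 228 degrees
Difference: |109 - 228| = 119 degrees
The angle between the hands is 119 degrees

Final answer: 119 degrees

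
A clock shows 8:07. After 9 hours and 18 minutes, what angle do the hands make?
First find the time 9 hours and 18 minutes after 8:07.
Total minutes: 8 x 60 + 7 + 9 x 60 + 18 = 1045.
1045 mod 720 = 325 minutes = 5:25.
Now compute the angle at 5:25:
Hour hand: 5 x 30 + 25 x 0.5 = 162.5 degrees
Minute hand: 25 x 6 = 150 degrees
Difference: |162.5 - 150| = 12.5 degrees
The angle is 12.5 degrees

Final answer: 12.5 degrees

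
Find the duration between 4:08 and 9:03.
From 4:08 to 9:03:
(9 x 60 + 3) - (4 x 60 + 8) = 543 - 248 = 295 minutes
= 4 hours and 55 minutes

Final answer: 4 hours and 55 minutes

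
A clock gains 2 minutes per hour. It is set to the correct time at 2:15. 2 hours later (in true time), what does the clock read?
For every 60 true minutes, the faulty clock advances 60 + 2 = 62 minutes.
True elapsed: 2 hours = 120 minutes.
Faulty clock advances: 120 x 62/60 = 124 minutes (drift: 4 minutes ahead).
Shown time: 2:15 + 124 minutes = 4:19.

Final answer: 4:19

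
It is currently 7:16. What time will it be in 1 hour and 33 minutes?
Starting time: 7:16
Adding 33 minutes to 16 minutes: 16 + 33 = 49 minutes
Adding 1 hour: 7 + 1 = 8
Final time: 8:49

Final answer: 8:49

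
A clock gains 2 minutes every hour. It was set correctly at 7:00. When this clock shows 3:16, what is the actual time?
For every 60 true minutes, the faulty clock advances 62 minutes, so 1 faulty-clock minute corresponds to 60/62 true minutes.
From 7:00 to 3:16 on the faulty dial is 496 minutes.
True elapsed: 496 x 60/62 = 480 minutes = 8 hours.
True time: 7:00 + 8 hours = 3:00.

Final answer: 3:00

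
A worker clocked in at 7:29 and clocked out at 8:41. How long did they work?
From 7:29 to 8:41:
(8 x 60 + 41) - (7 x 60 + 29) = 521 - 449 = 72 minutes
= 1 hour and 12 minutes

Final answer: 1 hour and 12 minutes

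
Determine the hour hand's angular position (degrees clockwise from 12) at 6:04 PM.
The hour hand moves 30 degrees per hour and 0.5 degrees per minute.
At 6:04: (6) x 30 + 4 x 0.5 = 180 + 2 = 182 degrees

Final answer: 182 degrees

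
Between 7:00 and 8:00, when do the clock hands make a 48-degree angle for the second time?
At t minutes past 7:00, the hour hand is at 30 x 7 + 0.5t degrees and the minute hand is at 6t degrees.
The smaller angle between them is 48 degrees when |30H - 5.5t| = 48 or |30H - 5.5t| = 312.
With H = 7, solve 30 x 7 - 5.5t = +/- target for each target:
  t = (30 x 7 - 48) / 5.5 = 29.45
  t = (30 x 7 + 48) / 5.5 = 46.91
  t = (30 x 7 - 312) / 5.5 = -18.55 (outside (0, 60))
  t = (30 x 7 + 312) / 5.5 = 94.91 (outside (0, 60))
Valid solutions in (0, 60): {29.45, 46.91} minutes.
The second occurrence is t = 46.91 minutes.
The hands form a 48-degree angle at 46.91 minutes past 7:00.

Final answer: 46.91 minutes past 7:00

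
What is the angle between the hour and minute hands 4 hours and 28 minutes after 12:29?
First find the time 4 hours and 28 minutes after 12:29.
Total minutes: 12 x 60 + 29 + 4 x 60 + 28 = 1017.
1017 mod 720 = 297 minutes = 4:57.
Now compute the angle at 4:57:
Hour hand: 4 x 30 + 57 x 0.5 = 148.5 degrees
Minute hand: 57 x 6 = 342 degrees
Difference: |148.5 - 342| = 193.5 degrees
Smaller angle: 360 - 193.5 = 166.5 degrees

Final answer: 166.5 degrees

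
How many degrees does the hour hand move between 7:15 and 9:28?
The hour hand moves 0.5 degrees per minute.
Time elapsed: 9:28 - 7:15 = 133 minutes
Angular displacement: 133 x 0.5 = 66.5 degrees

Final answer: 66.5 degrees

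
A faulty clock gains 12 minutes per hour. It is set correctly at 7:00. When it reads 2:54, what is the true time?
For every 60 true minutes, the faulty clock advances 72 minutes, so 1 faulty-clock minute corresponds to 60/72 true minutes.
From 7:00 to 2:54 on the faulty dial is 474 minutes.
True elapsed: 474 x 60/72 = 395 minutes = 6 hours and 35 minutes.
True time: 7:00 + 6 hours and 35 minutes = 1:35.

Final answer: 1:35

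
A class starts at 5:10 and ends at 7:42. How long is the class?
From 5:10 to 7:42:
(7 x 60 + 42) - (5 x 60 + 10) = 462 - 310 = 152 minutes
= 2 hours and 32 minutes

Final answer: 2 hours and 32 minutes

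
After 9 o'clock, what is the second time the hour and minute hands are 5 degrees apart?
At t minutes past 9:00, the hour hand is at 30 x 9 + 0.5t degrees and the minute hand is at 6t degrees.
The smaller angle between them is 5 degrees when |30H - 5.5t| = 5 or |30H - 5.5t| = 355.
With H = 9, solve 30 x 9 - 5.5t = +/- target for each target:
  t = (30 x 9 - 5) / 5.5 = 48.18
  t = (30 x 9 + 5) / 5.5 = 50
  t = (30 x 9 - 355) / 5.5 = -15.45 (outside (0, 60))
  t = (30 x 9 + 355) / 5.5 = 113.64 (outside (0, 60))
Valid solutions in (0, 60): {48.18, 50} minutes.
The second occurrence is t = 50 minutes.
The hands form a 5-degree angle at 50 minutes past 9:00.

Final answer: 50 minutes past 9:00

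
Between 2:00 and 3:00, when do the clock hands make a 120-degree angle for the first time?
At t minutes past 2:00, the hour hand is at 30 x 2 + 0.5t degrees and the minute hand is at 6t degrees.
The smaller angle between them is 120 degrees when |30H - 5.5t| = 120 or |30H - 5.5t| = 240.
With H = 2, solve 30 x 2 - 5.5t = +/- target for each target:
  t = (30 x 2 - 120) / 5.5 = -10.91 (outside (0, 60))
  t = (30 x 2 + 120) / 5.5 = 32.73
  t = (30 x 2 - 240) / 5.5 = -32.73 (outside (0, 60))
  t = (30 x 2 + 240) / 5.5 = 54.55
Valid solutions in (0, 60): {32.73, 54.55} minutes.
The first occurrence is t = 32.73 minutes.
The hands form a 120-degree angle at 32.73 minutes past 2:00.

Final answer: 32.73 minutes past 2:00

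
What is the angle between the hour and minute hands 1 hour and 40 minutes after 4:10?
First find the time 1 hour and 40 minutes after 4:10.
Total minutes: 4 x 60 + 10 + 1 x 60 + 40 = 350.
350 mod 720 = 350 minutes = 5:50.
Now compute the angle at 5:50:
Hour hand: 5 x 30 + 50 x 0.5 = 175 degrees
Minute hand: 50 x 6 = 300 degrees
Difference: |175 - 300| = 125 degrees
The angle is 125 degrees

Final answer: 125 degrees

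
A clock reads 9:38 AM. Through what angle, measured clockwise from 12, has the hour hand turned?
The hour hand moves 30 degrees per hour and 0.5 degrees per minute.
At 9:38: (9) x 30 + 38 x 0.5 = 270 + 19 = 289 degrees

Final answer: 289 degrees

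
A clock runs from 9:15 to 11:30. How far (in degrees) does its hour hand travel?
The hour hand moves 0.5 degrees per minute.
Time elapsed: 11:30 - 9:15 = 135 minutes
Angular displacement: 135 x 0.5 = 67.5 degrees

Final answer: 67.5 degrees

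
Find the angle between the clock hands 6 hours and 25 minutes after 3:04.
First find the time 6 hours and 25 minutes after 3:04.
Total minutes: 3 x 60 + 4 + 6 x 60 + 25 = 569.
569 mod 720 = 569 minutes = 9:29.
Now compute the angle at 9:29:
Hour hand: 9 x 30 + 29 x 0.5 = 284.5 degrees
Minute hand: 29 x 6 = 174 degrees
Difference: |284.5 - 174| = 110.5 degrees
The angle is 110.5 degrees

Final answer: 110.5 degrees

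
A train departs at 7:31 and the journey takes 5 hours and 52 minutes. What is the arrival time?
Starting time: 7:31
Adding 52 minutes to 31 minutes: 31 + 52 = 83 minutes = 1 hour and 23 minutes
Adding 5 hours: 7 + 5 + 1 (carry) = 13 - 12 = 1
Final time: 1:23

Final answer: 1:23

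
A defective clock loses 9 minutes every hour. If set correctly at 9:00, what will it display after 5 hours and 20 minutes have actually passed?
For every 60 true minutes, the faulty clock advances 60 - 9 = 51 minutes.
True elapsed: 5 hours and 20 minutes = 320 minutes.
Faulty clock advances: 320 x 51/60 = 272 minutes (drift: 48 minutes behind).
Shown time: 9:00 + 272 minutes = 1:32.

Final answer: 1:32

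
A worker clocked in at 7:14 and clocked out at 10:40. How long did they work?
From 7:14 to 10:40:
(10 x 60 + 40) - (7 x 60 + 14) = 640 - 434 = 206 minutes
= 3 hours and 26 minutes

Final answer: 3 hours and 26 minutes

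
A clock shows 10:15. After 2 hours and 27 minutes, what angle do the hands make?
First find the time 2 hours and 27 minutes after 10:15.
Total minutes: 10 x 60 + 15 + 2 x 60 + 27 = 762.
762 mod 720 = 42 minutes = 12:42.
Now compute the angle at 12:42:
Hour hand: 0 x 30 + 42 x 0.5 = 21 degrees
Minute hand: 42 x 6 = 252 degrees
Difference: |21 - 252| = 231 degrees
Smaller angle: 360 - 231 = 129 degrees

Final answer: 129 degrees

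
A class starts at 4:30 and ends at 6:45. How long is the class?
From 4:30 to 6:45:
(6 x 60 + 45) - (4 x 60 + 30) = 405 - 270 = 135 minutes
= 2 hours and 15 minutes

Final answer: 2 hours and 15 minutes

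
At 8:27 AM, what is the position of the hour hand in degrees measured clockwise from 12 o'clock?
The hour hand moves 30 degrees per hour and 0.5 degrees per minute.
At 8:27: (8) x 30 + 27 x 0.5 = 240 + 13.5 = 253.5 degrees

Final answer: 253.5 degrees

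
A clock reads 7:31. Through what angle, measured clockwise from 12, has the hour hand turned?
The hour hand moves 30 degrees per hour and 0.5 degrees per minute.
At 7:31: (7) x 30 + 31 x 0.5 = 210 + 15.5 = 225.5 degrees

Final answer: 225.5 degrees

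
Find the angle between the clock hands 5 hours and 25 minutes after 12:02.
First find the time 5 hours and 25 minutes after 12:02.
Total minutes: 12 x 60 + 2 + 5 x 60 + 25 = 1047.
1047 mod 720 = 327 minutes = 5:27.
Now compute the angle at 5:27:
Hour hand: 5 x 30 + 27 x 0.5 = 163.5 degrees
Minute hand: 27 x 6 = 162 degrees
Difference: |163.5 - 162| = 1.5 degrees
The angle is 1.5 degrees

Final answer: 1.5 degrees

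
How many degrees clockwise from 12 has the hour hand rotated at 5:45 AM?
The hour hand moves 30 degrees per hour and 0.5 degrees per minute.
At 5:45: (5) x 30 + 45 x 0.5 = 150 + 22.5 = 172.5 degrees

Final answer: 172.5 degrees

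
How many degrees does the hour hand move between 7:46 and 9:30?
The hour hand moves 0.5 degrees per minute.
Time elapsed: 9:30 - 7:46 = 104 minutes
Angular displacement: 104 x 0.5 = 52 degrees

Final answer: 52 degrees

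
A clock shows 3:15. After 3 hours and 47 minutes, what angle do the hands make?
First find the time 3 hours and 47 minutes after 3:15.
Total minutes: 3 x 60 + 15 + 3 x 60 + 47 = 422.
422 mod 720 = 422 minutes = 7:02.
Now compute the angle at 7:02:
Hour hand: 7 x 30 + 2 x 0.5 = 211 degrees
Minute hand: 2 x 6 = 12 degrees
Difference: |211 - 12| = 199 degrees
Smaller angle: 360 - 199 = 161 degrees

Final answer: 161 degrees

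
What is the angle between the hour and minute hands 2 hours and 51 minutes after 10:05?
First find the time 2 hours and 51 minutes after 10:05.
Total minutes: 10 x 60 + 5 + 2 x 60 + 51 = 776.
776 mod 720 = 56 minutes = 12:56.
Now compute the angle at 12:56:
Hour hand: 0 x 30 + 56 x 0.5 = 28 degrees
Minute hand: 56 x 6 = 336 degrees
Difference: |28 - 336| = 308 degrees
Smaller angle: 360 - 308 = 52 degrees

Final answer: 52 degrees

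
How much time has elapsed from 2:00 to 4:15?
From 2:00 to 4:15:
(4 x 60 + 15) - (2 x 60 + 0) = 255 - 120 = 135 minutes
= 2 hours and 15 minutes

Final answer: 2 hours and 15 minutes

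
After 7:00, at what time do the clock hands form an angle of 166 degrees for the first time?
At t minutes past 7:00, the hour hand is at 30 x 7 + 0.5t degrees and the minute hand is at 6t degrees.
The smaller angle between them is 166 degrees when |30H - 5.5t| = 166 or |30H - 5.5t| = 194.
With H = 7, solve 30 x 7 - 5.5t = +/- target for each target:
  t = (30 x 7 - 166) / 5.5 = 8
  t = (30 x 7 + 166) / 5.5 = 68.36 (outside (0, 60))
  t = (30 x 7 - 194) / 5.5 = 2.91
  t = (30 x 7 + 194) / 5.5 = 73.45 (outside (0, 60))
Valid solutions in (0, 60): {2.91, 8} minutes.
The first occurrence is t = 2.91 minutes.
The hands form a 166-degree angle at 2.91 minutes past 7:00.

Final answer: 2.91 minutes past 7:00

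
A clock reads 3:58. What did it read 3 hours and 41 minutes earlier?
Starting time: 3:58 = 238 total minutes past 12:00
Subtracting: 3 hours and 41 minutes = 221 minutes
238 - 221 = 17 minutes
= 17 minutes past 12:00 = 12:17

Final answer: 12:17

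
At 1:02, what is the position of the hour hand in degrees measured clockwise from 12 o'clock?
The hour hand moves 30 degrees per hour and 0.5 degrees per minute.
At 1:02: (1) x 30 + 2 x 0.5 = 30 + 1 = 31 degrees

Final answer: 31 degrees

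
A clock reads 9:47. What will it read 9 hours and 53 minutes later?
Starting time: 9:47
Adding 53 minutes to 47 minutes: 47 + 53 = 100 minutes = 1 hour and 40 minutes
Adding 9 hours: 9 + 9 + 1 (carry) = 19 - 12 = 7
Final time: 7:40

Final answer: 7:40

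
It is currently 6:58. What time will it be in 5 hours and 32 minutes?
Starting time: 6:58
Adding 32 minutes to 58 minutes: 58 + 32 = 90 minutes = 1 hour and 30 minutes
Adding 5 hours: 6 + 5 + 1 (carry) = 12
Final time: 12:30

Final answer: 12:30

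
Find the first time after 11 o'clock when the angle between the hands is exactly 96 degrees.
At t minutes past 11:00, the hour hand is at 30 x 11 + 0.5t degrees and the minute hand is at 6t degrees.
The smaller angle between them is 96 degrees when |30H - 5.5t| = 96 or |30H - 5.5t| = 264.
With H = 11, solve 30 x 11 - 5.5t = +/- target for each target:
  t = (30 x 11 - 96) / 5.5 = 42.55
  t = (30 x 11 + 96) / 5.5 = 77.45 (outside (0, 60))
  t = (30 x 11 - 264) / 5.5 = 12
  t = (30 x 11 + 264) / 5.5 = 108 (outside (0, 60))
Valid solutions in (0, 60): {12, 42.55} minutes.
The first occurrence is t = 12 minutes.
The hands form a 96-degree angle at 12 minutes past 11:00.

Final answer: 12 minutes past 11:00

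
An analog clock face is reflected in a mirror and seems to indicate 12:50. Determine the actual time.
Reflection across the vertical (12-6) axis maps a hand at angle A degrees to (360 - A) degrees, which sends a reading of T minutes past 12:00 to (720 - T) minutes past 12:00.
Mirror reads 12:50 = 50 minutes past 12:00.
Actual time: (720 - 50) mod 720 = 670 minutes = 11:10.

Final answer: 11:10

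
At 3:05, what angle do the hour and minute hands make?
Hour hand position: 3 x 30 + 5 x 0.5 = 92.5 degrees
Minute hand position: 5 x 6 = 30 degrees
Difference: |92.5 - 30| = 62.5 degrees
The angle between the hands is 62.5 degrees

Final answer: 62.5 degrees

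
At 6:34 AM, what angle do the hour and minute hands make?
Hour hand position: 6 x 30 + 34 x 0.5 = 197 degrees
Minute hand position: 34 x 6 = 204 degrees
Difference: |197 - 204| = 7 degrees
The angle between the hands is 7 degrees

Final answer: 7 degrees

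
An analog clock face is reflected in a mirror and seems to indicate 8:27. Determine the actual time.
Reflection across the vertical (12-6) axis maps a hand at angle A degrees to (360 - A) degrees, which sends a reading of T minutes past 12:00 to (720 - T) minutes past 12:00.
Mirror reads 8:27 = 507 minutes past 12:00.
Actual time: (720 - 507) mod 720 = 213 minutes = 3:33.

Final answer: 3:33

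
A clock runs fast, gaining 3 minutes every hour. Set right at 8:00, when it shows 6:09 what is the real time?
For every 60 true minutes, the faulty clock advances 63 minutes, so 1 faulty-clock minute corresponds to 60/63 true minutes.
From 8:00 to 6:09 on the faulty dial is 609 minutes.
True elapsed: 609 x 60/63 = 580 minutes = 9 hours and 40 minutes.
True time: 8:00 + 9 hours and 40 minutes = 5:40.

Final answer: 5:40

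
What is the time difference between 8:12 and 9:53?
From 8:12 to 9:53:
(9 x 60 + 53) - (8 x 60 + 12) = 593 - 492 = 101 minutes
= 1 hour and 41 minutes

Final answer: 1 hour and 41 minutes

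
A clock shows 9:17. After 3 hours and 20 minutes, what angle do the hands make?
First find the time 3 hours and 20 minutes after 9:17.
Total minutes: 9 x 60 + 17 + 3 x 60 + 20 = 757.
757 mod 720 = 37 minutes = 12:37.
Now compute the angle at 12:37:
Hour hand: 0 x 30 + 37 x 0.5 = 18.5 degrees
Minute hand: 37 x 6 = 222 degrees
Difference: |18.5 - 222| = 203.5 degrees
Smaller angle: 360 - 203.5 = 156.5 degrees

Final answer: 156.5 degrees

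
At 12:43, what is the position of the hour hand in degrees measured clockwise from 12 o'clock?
The hour hand moves 30 degrees per hour and 0.5 degrees per minute.
At 12:43: (0) x 30 + 43 x 0.5 = 0 + 21.5 = 21.5 degrees

Final answer: 21.5 degrees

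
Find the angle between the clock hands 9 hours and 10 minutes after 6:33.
First find the time 9 hours and 10 minutes after 6:33.
Total minutes: 6 x 60 + 33 + 9 x 60 + 10 = 943.
943 mod 720 = 223 minutes = 3:43.
Now compute the angle at 3:43:
Hour hand: 3 x 30 + 43 x 0.5 = 111.5 degrees
Minute hand: 43 x 6 = 258 degrees
Difference: |111.5 - 258| = 146.5 degrees
The angle is 146.5 degrees

Final answer: 146.5 degrees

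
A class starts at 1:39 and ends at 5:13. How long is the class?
From 1:39 to 5:13:
(5 x 60 + 13) - (1 x 60 + 39) = 313 - 99 = 214 minutes
= 3 hours and 34 minutes

Final answer: 3 hours and 34 minutes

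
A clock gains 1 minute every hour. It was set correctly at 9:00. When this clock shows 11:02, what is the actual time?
For every 60 true minutes, the faulty clock advances 61 minutes, so 1 faulty-clock minute corresponds to 60/61 true minutes.
From 9:00 to 11:02 on the faulty dial is 122 minutes.
True elapsed: 122 x 60/61 = 120 minutes = 2 hours.
True time: 9:00 + 2 hours = 11:00.

Final answer: 11:00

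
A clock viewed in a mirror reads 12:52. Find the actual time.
Reflection across the vertical (12-6) axis maps a hand at angle A degrees to (360 - A) degrees, which sends a reading of T minutes past 12:00 to (720 - T) minutes past 12:00.
Mirror reads 12:52 = 52 minutes past 12:00.
Actual time: (720 - 52) mod 720 = 668 minutes = 11:08.

Final answer: 11:08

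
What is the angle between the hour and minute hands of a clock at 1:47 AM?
Hour hand position: 1 x 30 + 47 x 0.5 = 53.5 degrees
Minute hand position: 47 x 6 = 282 degrees
Difference: |53.5 - 282| = 228.5 degrees
Since 228.5 > 180, the smaller angle is 360 - 228.5 = 131.5 degrees

Final answer: 131.5 degrees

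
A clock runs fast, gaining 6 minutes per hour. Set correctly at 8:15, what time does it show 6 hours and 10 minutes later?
For every 60 true minutes, the faulty clock advances 60 + 6 = 66 minutes.
True elapsed: 6 hours and 10 minutes = 370 minutes.
Faulty clock advances: 370 x 66/60 = 407 minutes (drift: 37 minutes ahead).
Shown time: 8:15 + 407 minutes = 3:02.

Final answer: 3:02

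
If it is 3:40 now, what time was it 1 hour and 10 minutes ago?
Starting time: 3:40 = 220 total minutes past 12:00
Subtracting: 1 hour and 10 minutes = 70 minutes
220 - 70 = 150 minutes
= 2 hours and 30 minutes past 12:00 = 2:30

Final answer: 2:30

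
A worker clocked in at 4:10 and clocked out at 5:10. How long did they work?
From 4:10 to 5:10:
(5 x 60 + 10) - (4 x 60 + 10) = 310 - 250 = 60 minutes
= 1 hour

Final answer: 1 hour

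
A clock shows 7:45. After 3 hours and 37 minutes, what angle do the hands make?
First find the time 3 hours and 37 minutes after 7:45.
Total minutes: 7 x 60 + 45 + 3 x 60 + 37 = 682.
682 mod 720 = 682 minutes = 11:22.
Now compute the angle at 11:22:
Hour hand: 11 x 30 + 22 x 0.5 = 341 degrees
Minute hand: 22 x 6 = 132 degrees
Difference: |341 - 132| = 209 degrees
Smaller angle: 360 - 209 = 151 degrees

Final answer: 151 degrees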